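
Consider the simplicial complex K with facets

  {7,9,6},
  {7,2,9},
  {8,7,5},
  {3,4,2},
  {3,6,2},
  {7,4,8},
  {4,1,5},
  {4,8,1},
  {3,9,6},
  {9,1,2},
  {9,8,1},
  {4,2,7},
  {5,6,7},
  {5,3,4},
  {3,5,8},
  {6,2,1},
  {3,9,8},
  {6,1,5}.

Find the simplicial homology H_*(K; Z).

H_0 ≅ Z,  H_1 ≅ Z ⊕ Z/2,  H_2 = 0.

We work with the vertex ordering 1 < 2 < 3 < 4 < 5 < 6 < 7 < 8 < 9. The simplices of K, each written with vertices in increasing order, are:

  0-simplices (9): [1], [2], [3], [4], [5], [6], [7], [8], [9]
  1-simplices (27): (27 of them)
  2-simplices (18): [1,2,6], [1,2,9], [1,4,5], [1,4,8], [1,5,6], [1,8,9], [2,3,4], [2,3,6], [2,4,7], [2,7,9], [3,4,5], [3,5,8], [3,6,9], [3,8,9], [4,7,8], [5,6,7], [5,7,8], [6,7,9]

so the chain groups are C_0 ≅ Z^9, C_1 ≅ Z^27, C_2 ≅ Z^18.

∂_1: C_1 → C_0 sends each edge [p,q] (with p < q) to q − p.
The 9×27 boundary matrix has rank 8 and Smith normal form diag(1,1,1,1,1,1,1,1).

The boundary map ∂_2: C_2 → C_1 sends each 2-simplex [p,q,r] to [q,r] − [p,r] + [p,q]. For instance
  ∂[1,4,8] = [4,8] − [1,8] + [1,4],
  ∂[3,8,9] = [8,9] − [3,9] + [3,8].
As a 27×18 matrix over Z this has rank 18, with invariant factors (1,1,1,1,1,1,1,1,1,1,1,1,1,1,1,1,1,2).

Reading off H_k = ker ∂_k / im ∂_{k+1}:

  H_0: rank C_0 − rank ∂_1 = 9 − 8 = 1, and the invariant factors of ∂_1 are all 1, so H_0 = Z.
  H_1: rank ker ∂_1 − rank ∂_2 = (27 − 8) − 18 = 1, and ∂_2 has invariant factor 2 > 1, so H_1 = Z ⊕ Z/2.
  H_2: rank ker ∂_2 − rank ∂_3 = (18 − 18) − 0 = 0, and there is no ∂_3, so H_2 = 0.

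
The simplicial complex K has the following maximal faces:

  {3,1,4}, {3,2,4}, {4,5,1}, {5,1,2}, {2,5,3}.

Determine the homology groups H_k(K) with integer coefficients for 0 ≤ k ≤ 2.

We work with the vertex ordering 1 < 2 < 3 < 4 < 5. The simplices of K, each written with vertices in increasing order, are:

  0-simplices (5): [1], [2], [3], [4], [5]
  1-simplices (10): [1,2], [1,3], [1,4], [1,5], [2,3], [2,4], [2,5], [3,4], [3,5], [4,5]
  2-simplices (5): [1,2,5], [1,3,4], [1,4,5], [2,3,4], [2,3,5]

Hence C_0 ≅ Z^5, C_1 ≅ Z^10, C_2 ≅ Z^5.

Boundary ∂_1: C_1 → C_0 is given by ∂[p,q] = [q] − [p]. For instance
  ∂[2,5] = [5] − [2].
The resulting 5×10 matrix has rank 4, and its Smith normal form has invariant factors (1,1,1,1).

Boundary ∂_2: C_2 → C_1 acts by ∂[p,q,r] = [q,r] − [p,r] + [p,q]. For instance
  ∂[1,3,4] = [3,4] − [1,4] + [1,3],
  ∂[1,2,5] = [2,5] − [1,5] + [1,2].
As a 10×5 matrix over Z this has rank 5, with invariant factors (1,1,1,1,1).

From H_k ≅ ker(∂_k) / im(∂_{k+1}) we obtain:

  H_0: rank C_0 − rank ∂_1 = 5 − 4 = 1, and the invariant factors of ∂_1 are all 1, so H_0 ≅ Z.
  H_1: rank ker ∂_1 − rank ∂_2 = (10 − 4) − 5 = 1, and the invariant factors of ∂_2 are all 1, so H_1 ≅ Z.
  H_2: rank ker ∂_2 − rank ∂_3 = (5 − 5) − 0 = 0, and there is no ∂_3, so H_2 ≅ 0.

As a check, the Euler characteristic is 5 − 10 + 5 = 0, which agrees with 1 − 1 + 0 = 0.
(K is a triangulation of the Möbius band.)

H_0 = Z,  H_1 = Z,  H_2 = 0.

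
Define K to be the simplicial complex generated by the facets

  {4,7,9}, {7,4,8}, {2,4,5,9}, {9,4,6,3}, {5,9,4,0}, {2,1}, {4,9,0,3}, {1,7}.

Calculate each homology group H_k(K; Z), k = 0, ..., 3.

Take the total order 0 < 1 < 2 < 3 < 4 < 5 < 6 < 7 < 8 < 9 on the vertex set. Then K (dimension 3) consists of the simplices:

  0-simplices (10): [0], [1], [2], [3], [4], [5], [6], [7], [8], [9]
  1-simplices (21): [0,3], [0,4], [0,5], [0,9], [1,2], [1,7], [2,4], [2,5], [2,9], [3,4], [3,6], [3,9], [4,5], [4,6], [4,7], [4,8], [4,9], [5,9], [6,9], [7,8], [7,9]
  2-simplices (15): [0,3,4], [0,3,9], [0,4,5], [0,4,9], [0,5,9], [2,4,5], [2,4,9], [2,5,9], [3,4,6], [3,4,9], [3,6,9], [4,5,9], [4,6,9], [4,7,8], [4,7,9]
  3-simplices (4): [0,3,4,9], [0,4,5,9], [2,4,5,9], [3,4,6,9]

Hence C_0 ≅ Z^10, C_1 ≅ Z^21, C_2 ≅ Z^15, C_3 ≅ Z^4.

Boundary ∂_1: C_1 → C_0 maps an edge to its endpoints' difference, ∂[p,q] = q − p.
The resulting 10×21 matrix has rank 9, and its Smith normal form has invariant factors (1,1,1,1,1,1,1,1,1).

∂_2: C_2 → C_1 acts by ∂[p,q,r] = [q,r] − [p,r] + [p,q]. For instance
  ∂[0,5,9] = [5,9] − [0,9] + [0,5],
  ∂[4,6,9] = [6,9] − [4,9] + [4,6].
The 21×15 boundary matrix has rank 11 and Smith normal form diag(1,1,1,1,1,1,1,1,1,1,1).

The boundary map ∂_3: C_3 → C_2 sends each 3-simplex σ to the alternating sum Σ_i (−1)^i (σ with its i-th vertex removed). For instance
  ∂[3,4,6,9] = [4,6,9] − [3,6,9] + [3,4,9] − [3,4,6],
  ∂[0,3,4,9] = [3,4,9] − [0,4,9] + [0,3,9] − [0,3,4].
This gives a 15×4 integer matrix of rank 4; reducing to Smith normal form yields diagonal entries (1,1,1,1).

Computing H_k = (kernel of ∂_k) / (image of ∂_{k+1}):

  H_0: rank C_0 − rank ∂_1 = 10 − 9 = 1, and the invariant factors of ∂_1 are all 1, so H_0 = Z.
  H_1: rank ker ∂_1 − rank ∂_2 = (21 − 9) − 11 = 1, and the invariant factors of ∂_2 are all 1, so H_1 = Z.
  H_2: rank ker ∂_2 − rank ∂_3 = (15 − 11) − 4 = 0, and the invariant factors of ∂_3 are all 1, so H_2 = 0.
  H_3: rank ker ∂_3 − rank ∂_4 = (4 − 4) − 0 = 0, and there is no ∂_4, so H_3 = 0.

H_0 ≅ Z,  H_1 ≅ Z,  H_2 = 0,  H_3 = 0.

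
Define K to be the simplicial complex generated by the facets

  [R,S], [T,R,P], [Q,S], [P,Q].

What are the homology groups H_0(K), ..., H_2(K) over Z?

H_0 ≅ Z,  H_1 ≅ Z,  H_2 = 0.

Order the vertices as P < Q < R < S < T. Listing each simplex with vertices in this order, K has dimension 2 with simplices:

  0-simplices (5): P, Q, R, S, T
  1-simplices (6): PQ, PR, PT, QS, RS, RT
  2-simplices (1): PRT

so the chain groups are C_0 ≅ Z^5, C_1 ≅ Z^6, C_2 ≅ Z^1.

The boundary map ∂_1: C_1 → C_0 sends each edge [p,q] (with p < q) to q − p.
The resulting 5×6 matrix has rank 4, and its Smith normal form has invariant factors (1,1,1,1).

Boundary ∂_2: C_2 → C_1 acts by ∂[p,q,r] = [q,r] − [p,r] + [p,q]. For instance
  ∂PRT = RT − PT + PR.
This gives a 6×1 integer matrix of rank 1; reducing to Smith normal form yields diagonal entries (1).

Now H_k = ker ∂_k / im ∂_{k+1}, so:

  H_0: rank C_0 − rank ∂_1 = 5 − 4 = 1, and the invariant factors of ∂_1 are all 1, so H_0 = Z.
  H_1: rank ker ∂_1 − rank ∂_2 = (6 − 4) − 1 = 1, and the invariant factors of ∂_2 are all 1, so H_1 = Z.
  H_2: rank ker ∂_2 − rank ∂_3 = (1 − 1) − 0 = 0, and there is no ∂_3, so H_2 = 0.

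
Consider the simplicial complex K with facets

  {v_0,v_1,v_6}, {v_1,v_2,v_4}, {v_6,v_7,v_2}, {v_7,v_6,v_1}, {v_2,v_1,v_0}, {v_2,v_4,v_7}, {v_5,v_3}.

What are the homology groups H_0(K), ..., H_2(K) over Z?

H_0 ≅ Z^2,  H_1 ≅ Z,  H_2 = 0.

Take the total order v_0 < v_1 < v_2 < v_3 < v_4 < v_5 < v_6 < v_7 on the vertex set. Then K (dimension 2) consists of the simplices:

  0-simplices (8): [v_0], [v_1], [v_2], [v_3], [v_4], [v_5], [v_6], [v_7]
  1-simplices (13): [v_0,v_1], [v_0,v_2], [v_0,v_6], [v_1,v_2], [v_1,v_4], [v_1,v_6], [v_1,v_7], [v_2,v_4], [v_2,v_6], [v_2,v_7], [v_3,v_5], [v_4,v_7], [v_6,v_7]
  2-simplices (6): [v_0,v_1,v_2], [v_0,v_1,v_6], [v_1,v_2,v_4], [v_1,v_6,v_7], [v_2,v_4,v_7], [v_2,v_6,v_7]

Hence C_0 ≅ Z^8, C_1 ≅ Z^13, C_2 ≅ Z^6.

Boundary ∂_1: C_1 → C_0 maps an edge to its endpoints' difference, ∂[p,q] = q − p. For instance
  ∂[v_0,v_1] = [v_1] − [v_0].
As a 8×13 matrix over Z this has rank 6, with invariant factors (1,1,1,1,1,1).

The boundary map ∂_2: C_2 → C_1 maps a triangle to the signed sum of its edges. For instance
  ∂[v_2,v_6,v_7] = [v_6,v_7] − [v_2,v_7] + [v_2,v_6],
  ∂[v_1,v_2,v_4] = [v_2,v_4] − [v_1,v_4] + [v_1,v_2].
As a 13×6 matrix over Z this has rank 6, with invariant factors (1,1,1,1,1,1).

Reading off H_k = ker ∂_k / im ∂_{k+1}:

  H_0: rank C_0 − rank ∂_1 = 8 − 6 = 2, and the invariant factors of ∂_1 are all 1, so H_0 = Z^2.
  H_1: rank ker ∂_1 − rank ∂_2 = (13 − 6) − 6 = 1, and the invariant factors of ∂_2 are all 1, so H_1 = Z.
  H_2: rank ker ∂_2 − rank ∂_3 = (6 − 6) − 0 = 0, and there is no ∂_3, so H_2 = 0.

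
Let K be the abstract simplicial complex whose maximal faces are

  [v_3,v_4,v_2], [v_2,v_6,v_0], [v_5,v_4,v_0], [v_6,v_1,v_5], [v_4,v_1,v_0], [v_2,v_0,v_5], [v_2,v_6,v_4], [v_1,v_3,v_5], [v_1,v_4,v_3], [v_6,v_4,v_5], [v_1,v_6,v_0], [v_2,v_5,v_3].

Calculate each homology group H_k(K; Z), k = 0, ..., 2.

Fix the vertex order v_0 < v_1 < v_2 < v_3 < v_4 < v_5 < v_6 and write every simplex with vertices in increasing order. Then dim K = 2 and the simplices of K are:

  0-simplices (7): [v_0], [v_1], [v_2], [v_3], [v_4], [v_5], [v_6]
  1-simplices (18): (18 of them)
  2-simplices (12): (12 of them)

giving chain groups C_0 ≅ Z^7, C_1 ≅ Z^18, C_2 ≅ Z^12.

Boundary ∂_1: C_1 → C_0 sends each edge [p,q] (with p < q) to q − p. For instance
  ∂[v_1,v_3] = [v_3] − [v_1].
As a 7×18 matrix over Z this has rank 6, with invariant factors (1,1,1,1,1,1).

∂_2: C_2 → C_1 maps a triangle to the signed sum of its edges. For instance
  ∂[v_2,v_3,v_4] = [v_3,v_4] − [v_2,v_4] + [v_2,v_3],
  ∂[v_1,v_5,v_6] = [v_5,v_6] − [v_1,v_6] + [v_1,v_5].
The resulting 18×12 matrix has rank 12, and its Smith normal form has invariant factors (1,1,1,1,1,1,1,1,1,1,1,2).

Computing H_k = (kernel of ∂_k) / (image of ∂_{k+1}):

  H_0: rank C_0 − rank ∂_1 = 7 − 6 = 1, and the invariant factors of ∂_1 are all 1, so H_0 = Z.
  H_1: rank ker ∂_1 − rank ∂_2 = (18 − 6) − 12 = 0, and ∂_2 has invariant factor 2 > 1, so H_1 = Z/2Z.
  H_2: rank ker ∂_2 − rank ∂_3 = (12 − 12) − 0 = 0, and there is no ∂_3, so H_2 = 0.

As a check, the Euler characteristic is 7 − 18 + 12 = 1, which agrees with 1 − 0 + 0 = 1.
(K is a triangulation of the real projective plane RP^2.)

H_0 ≅ Z,  H_1 ≅ Z/2Z,  H_2 = 0.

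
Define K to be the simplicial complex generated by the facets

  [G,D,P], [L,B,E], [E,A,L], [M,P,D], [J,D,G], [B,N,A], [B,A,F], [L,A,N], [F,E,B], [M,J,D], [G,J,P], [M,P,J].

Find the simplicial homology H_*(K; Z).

Order the vertices as A < B < D < E < F < G < J < L < M < N < P. Listing each simplex with vertices in this order, K has dimension 2 with simplices:

  0-simplices (11): A, B, D, E, F, G, J, L, M, N, P
  1-simplices (21): AB, AE, AF, AL, AN, BE, BF, BL, BN, DG, DJ, DM, DP, EF, EL, GJ, GP, JM, JP, LN, MP
  2-simplices (12): ABF, ABN, AEL, ALN, BEF, BEL, DGJ, DGP, DJM, DMP, GJP, JMP

giving chain groups C_0 ≅ Z^11, C_1 ≅ Z^21, C_2 ≅ Z^12.

The boundary map ∂_1: C_1 → C_0 sends each edge [p,q] (with p < q) to q − p.
As a 11×21 matrix over Z this has rank 9, with invariant factors (1,1,1,1,1,1,1,1,1).

∂_2: C_2 → C_1 maps a triangle to the signed sum of its edges. For instance
  ∂DGJ = GJ − DJ + DG,
  ∂GJP = JP − GP + GJ.
The 21×12 boundary matrix has rank 11 and Smith normal form diag(1,1,1,1,1,1,1,1,1,1,1).

Computing H_k = (kernel of ∂_k) / (image of ∂_{k+1}):

  H_0: rank C_0 − rank ∂_1 = 11 − 9 = 2, and the invariant factors of ∂_1 are all 1, so H_0 = Z^2.
  H_1: rank ker ∂_1 − rank ∂_2 = (21 − 9) − 11 = 1, and the invariant factors of ∂_2 are all 1, so H_1 = Z.
  H_2: rank ker ∂_2 − rank ∂_3 = (12 − 11) − 0 = 1, and there is no ∂_3, so H_2 = Z.

(K is a triangulation of the disjoint union of the cylinder S^1 x I and the 2-sphere S^2.)

H_0 = Z^2,  H_1 = Z,  H_2 = Z.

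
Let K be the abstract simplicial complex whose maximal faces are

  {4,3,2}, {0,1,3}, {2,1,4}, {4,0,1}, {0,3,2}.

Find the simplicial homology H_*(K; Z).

H_0 ≅ Z,  H_1 ≅ Z,  H_2 = 0.

K has 5 vertices, 10 edges, 5 triangles.
rank ∂_0 = 0, rank ∂_1 = 4 ⇒ b_0 = 5 − 0 − 4 = 1; all invariant factors of ∂_1 are 1 so no torsion. So H_0 ≅ Z.
rank ∂_1 = 4, rank ∂_2 = 5 ⇒ b_1 = 10 − 4 − 5 = 1; all invariant factors of ∂_2 are 1 so no torsion. So H_1 ≅ Z.
rank ∂_2 = 5, rank ∂_3 = 0 ⇒ b_2 = 5 − 5 − 0 = 0. So H_2 ≅ 0.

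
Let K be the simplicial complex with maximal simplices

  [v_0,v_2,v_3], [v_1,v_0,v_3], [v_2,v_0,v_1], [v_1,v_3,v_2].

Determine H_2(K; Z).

Order the vertices as v_0 < v_1 < v_2 < v_3. Listing each simplex with vertices in this order, K has dimension 2 with simplices:

  0-simplices (4): [v_0], [v_1], [v_2], [v_3]
  1-simplices (6): [v_0,v_1], [v_0,v_2], [v_0,v_3], [v_1,v_2], [v_1,v_3], [v_2,v_3]
  2-simplices (4): [v_0,v_1,v_2], [v_0,v_1,v_3], [v_0,v_2,v_3], [v_1,v_2,v_3]

giving chain groups C_0 ≅ Z^4, C_1 ≅ Z^6, C_2 ≅ Z^4.

∂_1: C_1 → C_0 maps an edge to its endpoints' difference, ∂[p,q] = q − p. For instance
  ∂[v_1,v_3] = [v_3] − [v_1].
The 4×6 boundary matrix has rank 3 and Smith normal form diag(1,1,1).

∂_2: C_2 → C_1 sends each 2-simplex [p,q,r] to [q,r] − [p,r] + [p,q]. For instance
  ∂[v_0,v_2,v_3] = [v_2,v_3] − [v_0,v_3] + [v_0,v_2],
  ∂[v_1,v_2,v_3] = [v_2,v_3] − [v_1,v_3] + [v_1,v_2].
The resulting 6×4 matrix has rank 3, and its Smith normal form has invariant factors (1,1,1).

From H_k ≅ ker(∂_k) / im(∂_{k+1}) we obtain:

  H_2: rank ker ∂_2 − rank ∂_3 = (4 − 3) − 0 = 1, and there is no ∂_3, so H_2 = Z.

H_2 ≅ Z.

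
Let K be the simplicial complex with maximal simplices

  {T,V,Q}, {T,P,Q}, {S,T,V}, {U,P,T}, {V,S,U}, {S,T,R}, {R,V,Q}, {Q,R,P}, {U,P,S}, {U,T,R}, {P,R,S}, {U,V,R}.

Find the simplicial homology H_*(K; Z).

H_0 ≅ Z,  H_1 ≅ Z/2,  H_2 = 0.

We work with the vertex ordering P < Q < R < S < T < U < V. The simplices of K, each written with vertices in increasing order, are:

  0-simplices (7): P, Q, R, S, T, U, V
  1-simplices (18): PQ, PR, PS, PT, PU, QR, QT, QV, RS, RT, RU, RV, ST, SU, SV, TU, TV, UV
  2-simplices (12): PQR, PQT, PRS, PSU, PTU, QRV, QTV, RST, RTU, RUV, STV, SUV

giving chain groups C_0 ≅ Z^7, C_1 ≅ Z^18, C_2 ≅ Z^12.

The boundary map ∂_1: C_1 → C_0 is given by ∂[p,q] = [q] − [p]. For instance
  ∂TU = U − T.
The 7×18 boundary matrix has rank 6 and Smith normal form diag(1,1,1,1,1,1).

∂_2: C_2 → C_1 acts by ∂[p,q,r] = [q,r] − [p,r] + [p,q]. For instance
  ∂QRV = RV − QV + QR,
  ∂PSU = SU − PU + PS.
The resulting 18×12 matrix has rank 12, and its Smith normal form has invariant factors (1,1,1,1,1,1,1,1,1,1,1,2).

Computing H_k = (kernel of ∂_k) / (image of ∂_{k+1}):

  H_0: rank C_0 − rank ∂_1 = 7 − 6 = 1, and the invariant factors of ∂_1 are all 1, so H_0 ≅ Z.
  H_1: rank ker ∂_1 − rank ∂_2 = (18 − 6) − 12 = 0, and ∂_2 has invariant factor 2 > 1, so H_1 ≅ Z/2.
  H_2: rank ker ∂_2 − rank ∂_3 = (12 − 12) − 0 = 0, and there is no ∂_3, so H_2 ≅ 0.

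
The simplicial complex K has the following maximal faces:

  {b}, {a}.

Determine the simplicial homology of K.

H_0 ≅ Z^2.

K has 2 vertices.
rank ∂_0 = 0, rank ∂_1 = 0 ⇒ b_0 = 2 − 0 − 0 = 2. So H_0 ≅ Z^2.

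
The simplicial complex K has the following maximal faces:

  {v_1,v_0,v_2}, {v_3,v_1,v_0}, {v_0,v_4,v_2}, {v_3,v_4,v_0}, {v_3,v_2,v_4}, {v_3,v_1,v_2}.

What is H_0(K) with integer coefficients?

H_0 = Z.

We work with the vertex ordering v_0 < v_1 < v_2 < v_3 < v_4. The simplices of K, each written with vertices in increasing order, are:

  0-simplices (5): [v_0], [v_1], [v_2], [v_3], [v_4]
  1-simplices (9): [v_0,v_1], [v_0,v_2], [v_0,v_3], [v_0,v_4], [v_1,v_2], [v_1,v_3], [v_2,v_3], [v_2,v_4], [v_3,v_4]
  2-simplices (6): [v_0,v_1,v_2], [v_0,v_1,v_3], [v_0,v_2,v_4], [v_0,v_3,v_4], [v_1,v_2,v_3], [v_2,v_3,v_4]

giving chain groups C_0 ≅ Z^5, C_1 ≅ Z^9, C_2 ≅ Z^6.

Boundary ∂_1: C_1 → C_0 maps an edge to its endpoints' difference, ∂[p,q] = q − p. For instance
  ∂[v_2,v_3] = [v_3] − [v_2].
As a 5×9 matrix over Z this has rank 4, with invariant factors (1,1,1,1).

The boundary map ∂_2: C_2 → C_1 sends each 2-simplex [p,q,r] to [q,r] − [p,r] + [p,q]. For instance
  ∂[v_1,v_2,v_3] = [v_2,v_3] − [v_1,v_3] + [v_1,v_2],
  ∂[v_0,v_1,v_3] = [v_1,v_3] − [v_0,v_3] + [v_0,v_1].
The 9×6 boundary matrix has rank 5 and Smith normal form diag(1,1,1,1,1).

Now H_k = ker ∂_k / im ∂_{k+1}, so:

  H_0: rank C_0 − rank ∂_1 = 5 − 4 = 1, and the invariant factors of ∂_1 are all 1, so H_0 = Z.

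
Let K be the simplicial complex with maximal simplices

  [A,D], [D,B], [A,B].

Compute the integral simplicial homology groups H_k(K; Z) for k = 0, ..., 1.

Order the vertices as A < B < D. Listing each simplex with vertices in this order, K has dimension 1 with simplices:

  0-simplices (3): A, B, D
  1-simplices (3): AB, AD, BD

so the chain groups are C_0 ≅ Z^3, C_1 ≅ Z^3.

∂_1: C_1 → C_0 is given by ∂[p,q] = [q] − [p]. For instance
  ∂AB = B − A.
This gives a 3×3 integer matrix of rank 2; reducing to Smith normal form yields diagonal entries (1,1).

Computing H_k = (kernel of ∂_k) / (image of ∂_{k+1}):

  H_0: rank C_0 − rank ∂_1 = 3 − 2 = 1, and the invariant factors of ∂_1 are all 1, so H_0 = Z.
  H_1: rank ker ∂_1 − rank ∂_2 = (3 − 2) − 0 = 1, and there is no ∂_2, so H_1 = Z.

(K is a triangulation of the circle S^1.)

H_0 = Z,  H_1 = Z.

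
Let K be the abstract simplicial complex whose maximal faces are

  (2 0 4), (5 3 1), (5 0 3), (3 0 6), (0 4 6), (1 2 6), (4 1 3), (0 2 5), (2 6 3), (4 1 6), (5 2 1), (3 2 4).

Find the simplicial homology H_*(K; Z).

We work with the vertex ordering 0 < 1 < 2 < 3 < 4 < 5 < 6. The simplices of K, each written with vertices in increasing order, are:

  0-simplices (7): [0], [1], [2], [3], [4], [5], [6]
  1-simplices (18): [0,2], [0,3], [0,4], [0,5], [0,6], [1,2], [1,3], [1,4], [1,5], [1,6], [2,3], [2,4], [2,5], [2,6], [3,4], [3,5], [3,6], [4,6]
  2-simplices (12): [0,2,4], [0,2,5], [0,3,5], [0,3,6], [0,4,6], [1,2,5], [1,2,6], [1,3,4], [1,3,5], [1,4,6], [2,3,4], [2,3,6]

so the chain groups are C_0 ≅ Z^7, C_1 ≅ Z^18, C_2 ≅ Z^12.

Boundary ∂_1: C_1 → C_0 sends each edge [p,q] (with p < q) to q − p.
The resulting 7×18 matrix has rank 6, and its Smith normal form has invariant factors (1,1,1,1,1,1).

The boundary map ∂_2: C_2 → C_1 acts by ∂[p,q,r] = [q,r] − [p,r] + [p,q]. For instance
  ∂[0,2,5] = [2,5] − [0,5] + [0,2],
  ∂[0,2,4] = [2,4] − [0,4] + [0,2].
The 18×12 boundary matrix has rank 12 and Smith normal form diag(1,1,1,1,1,1,1,1,1,1,1,2).

Reading off H_k = ker ∂_k / im ∂_{k+1}:

  H_0: rank C_0 − rank ∂_1 = 7 − 6 = 1, and the invariant factors of ∂_1 are all 1, so H_0 ≅ Z.
  H_1: rank ker ∂_1 − rank ∂_2 = (18 − 6) − 12 = 0, and ∂_2 has invariant factor 2 > 1, so H_1 ≅ Z/2Z.
  H_2: rank ker ∂_2 − rank ∂_3 = (12 − 12) − 0 = 0, and there is no ∂_3, so H_2 ≅ 0.

As a check, the Euler characteristic is 7 − 18 + 12 = 1, which agrees with 1 − 0 + 0 = 1.

H_0 = Z,  H_1 = Z/2Z,  H_2 = 0.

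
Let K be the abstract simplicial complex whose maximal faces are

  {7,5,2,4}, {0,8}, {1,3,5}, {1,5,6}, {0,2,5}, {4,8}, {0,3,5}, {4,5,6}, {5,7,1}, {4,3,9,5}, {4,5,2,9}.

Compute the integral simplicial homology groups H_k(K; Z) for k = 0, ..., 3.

Order the vertices as 0 < 1 < 2 < 3 < 4 < 5 < 6 < 7 < 8 < 9. Listing each simplex with vertices in this order, K has dimension 3 with simplices:

  0-simplices (10): [0], [1], [2], [3], [4], [5], [6], [7], [8], [9]
  1-simplices (23): [0,2], [0,3], [0,5], [0,8], [1,3], [1,5], [1,6], [1,7], [2,4], [2,5], [2,7], [2,9], [3,4], [3,5], [3,9], [4,5], [4,6], [4,7], [4,8], [4,9], [5,6], [5,7], [5,9]
  2-simplices (16): [0,2,5], [0,3,5], [1,3,5], [1,5,6], [1,5,7], [2,4,5], [2,4,7], [2,4,9], [2,5,7], [2,5,9], [3,4,5], [3,4,9], [3,5,9], [4,5,6], [4,5,7], [4,5,9]
  3-simplices (3): [2,4,5,7], [2,4,5,9], [3,4,5,9]

giving chain groups C_0 ≅ Z^10, C_1 ≅ Z^23, C_2 ≅ Z^16, C_3 ≅ Z^3.

∂_1: C_1 → C_0 is given by ∂[p,q] = [q] − [p]. For instance
  ∂[0,3] = [3] − [0].
As a 10×23 matrix over Z this has rank 9, with invariant factors (1,1,1,1,1,1,1,1,1).

The boundary map ∂_2: C_2 → C_1 acts by ∂[p,q,r] = [q,r] − [p,r] + [p,q]. For instance
  ∂[2,5,9] = [5,9] − [2,9] + [2,5],
  ∂[2,4,5] = [4,5] − [2,5] + [2,4].
The resulting 23×16 matrix has rank 13, and its Smith normal form has invariant factors (1,1,1,1,1,1,1,1,1,1,1,1,1).

∂_3: C_3 → C_2 sends each 3-simplex σ to the alternating sum Σ_i (−1)^i (σ with its i-th vertex removed). For instance
  ∂[3,4,5,9] = [4,5,9] − [3,5,9] + [3,4,9] − [3,4,5],
  ∂[2,4,5,9] = [4,5,9] − [2,5,9] + [2,4,9] − [2,4,5].
The 16×3 boundary matrix has rank 3 and Smith normal form diag(1,1,1).

Now H_k = ker ∂_k / im ∂_{k+1}, so:

  H_0: rank C_0 − rank ∂_1 = 10 − 9 = 1, and the invariant factors of ∂_1 are all 1, so H_0 ≅ Z.
  H_1: rank ker ∂_1 − rank ∂_2 = (23 − 9) − 13 = 1, and the invariant factors of ∂_2 are all 1, so H_1 ≅ Z.
  H_2: rank ker ∂_2 − rank ∂_3 = (16 − 13) − 3 = 0, and the invariant factors of ∂_3 are all 1, so H_2 ≅ 0.
  H_3: rank ker ∂_3 − rank ∂_4 = (3 − 3) − 0 = 0, and there is no ∂_4, so H_3 ≅ 0.

As a check, the Euler characteristic is 10 − 23 + 16 − 3 = 0, which agrees with 1 − 1 + 0 − 0 = 0.

H_0 ≅ Z,  H_1 ≅ Z,  H_2 = 0,  H_3 = 0.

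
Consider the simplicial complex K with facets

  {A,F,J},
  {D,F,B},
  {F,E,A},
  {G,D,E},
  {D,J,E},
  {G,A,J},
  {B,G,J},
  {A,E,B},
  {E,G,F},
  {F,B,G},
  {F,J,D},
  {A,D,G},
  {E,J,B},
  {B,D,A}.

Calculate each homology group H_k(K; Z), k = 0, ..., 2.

Order the vertices as A < B < D < E < F < G < J. Listing each simplex with vertices in this order, K has dimension 2 with simplices:

  0-simplices (7): A, B, D, E, F, G, J
  1-simplices (21): AB, AD, AE, AF, AG, AJ, BD, BE, BF, BG, BJ, DE, DF, DG, DJ, EF, EG, EJ, FG, FJ, GJ
  2-simplices (14): ABD, ABE, ADG, AEF, AFJ, AGJ, BDF, BEJ, BFG, BGJ, DEG, DEJ, DFJ, EFG

so the chain groups are C_0 ≅ Z^7, C_1 ≅ Z^21, C_2 ≅ Z^14.

The boundary map ∂_1: C_1 → C_0 maps an edge to its endpoints' difference, ∂[p,q] = q − p. For instance
  ∂AB = B − A.
The resulting 7×21 matrix has rank 6, and its Smith normal form has invariant factors (1,1,1,1,1,1).

Boundary ∂_2: C_2 → C_1 maps a triangle to the signed sum of its edges. For instance
  ∂AEF = EF − AF + AE,
  ∂BFG = FG − BG + BF.
As a 21×14 matrix over Z this has rank 13, with invariant factors (1,1,1,1,1,1,1,1,1,1,1,1,1).

Computing H_k = (kernel of ∂_k) / (image of ∂_{k+1}):

  H_0: rank C_0 − rank ∂_1 = 7 − 6 = 1, and the invariant factors of ∂_1 are all 1, so H_0 ≅ Z.
  H_1: rank ker ∂_1 − rank ∂_2 = (21 − 6) − 13 = 2, and the invariant factors of ∂_2 are all 1, so H_1 ≅ Z^2.
  H_2: rank ker ∂_2 − rank ∂_3 = (14 − 13) − 0 = 1, and there is no ∂_3, so H_2 ≅ Z.

H_0 ≅ Z,  H_1 ≅ Z^2,  H_2 ≅ Z.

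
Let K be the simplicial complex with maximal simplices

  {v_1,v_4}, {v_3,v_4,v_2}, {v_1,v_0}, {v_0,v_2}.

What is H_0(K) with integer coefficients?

H_0 ≅ Z.

Order the vertices as v_0 < v_1 < v_2 < v_3 < v_4. Listing each simplex with vertices in this order, K has dimension 2 with simplices:

  0-simplices (5): [v_0], [v_1], [v_2], [v_3], [v_4]
  1-simplices (6): [v_0,v_1], [v_0,v_2], [v_1,v_4], [v_2,v_3], [v_2,v_4], [v_3,v_4]
  2-simplices (1): [v_2,v_3,v_4]

Hence C_0 ≅ Z^5, C_1 ≅ Z^6, C_2 ≅ Z^1.

Boundary ∂_1: C_1 → C_0 sends each edge [p,q] (with p < q) to q − p.
This gives a 5×6 integer matrix of rank 4; reducing to Smith normal form yields diagonal entries (1,1,1,1).

Boundary ∂_2: C_2 → C_1 sends each 2-simplex [p,q,r] to [q,r] − [p,r] + [p,q]. For instance
  ∂[v_2,v_3,v_4] = [v_3,v_4] − [v_2,v_4] + [v_2,v_3].
The resulting 6×1 matrix has rank 1, and its Smith normal form has invariant factors (1).

Now H_k = ker ∂_k / im ∂_{k+1}, so:

  H_0: rank C_0 − rank ∂_1 = 5 − 4 = 1, and the invariant factors of ∂_1 are all 1, so H_0 ≅ Z.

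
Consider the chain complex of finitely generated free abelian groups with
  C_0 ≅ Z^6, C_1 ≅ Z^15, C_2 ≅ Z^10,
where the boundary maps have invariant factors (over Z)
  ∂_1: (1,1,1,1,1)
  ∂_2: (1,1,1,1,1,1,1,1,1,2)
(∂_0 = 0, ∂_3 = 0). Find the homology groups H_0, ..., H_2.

H_0 ≅ Z,  H_1 ≅ Z/2,  H_2 = 0.

H_0: b_0 = 6 − 0 − 5 = 1; torsion from ∂_1 factors > 1: none. So H_0 ≅ Z.
H_1: b_1 = 15 − 5 − 10 = 0; torsion from ∂_2 factors > 1: [2]. So H_1 ≅ Z/2.
H_2: b_2 = 10 − 10 − 0 = 0; torsion from ∂_3 factors > 1: none. So H_2 ≅ 0.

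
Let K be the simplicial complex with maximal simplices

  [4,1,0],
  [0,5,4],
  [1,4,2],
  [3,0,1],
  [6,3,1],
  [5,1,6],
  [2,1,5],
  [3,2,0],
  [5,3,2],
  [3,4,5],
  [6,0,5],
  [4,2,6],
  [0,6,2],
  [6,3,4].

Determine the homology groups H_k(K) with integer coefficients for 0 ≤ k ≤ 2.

H_0 ≅ Z,  H_1 ≅ Z^2,  H_2 ≅ Z.

We work with the vertex ordering 0 < 1 < 2 < 3 < 4 < 5 < 6. The simplices of K, each written with vertices in increasing order, are:

  0-simplices (7): [0], [1], [2], [3], [4], [5], [6]
  1-simplices (21): [0,1], [0,2], [0,3], [0,4], [0,5], [0,6], [1,2], [1,3], [1,4], [1,5], [1,6], [2,3], [2,4], [2,5], [2,6], [3,4], [3,5], [3,6], [4,5], [4,6], [5,6]
  2-simplices (14): [0,1,3], [0,1,4], [0,2,3], [0,2,6], [0,4,5], [0,5,6], [1,2,4], [1,2,5], [1,3,6], [1,5,6], [2,3,5], [2,4,6], [3,4,5], [3,4,6]

so the chain groups are C_0 ≅ Z^7, C_1 ≅ Z^21, C_2 ≅ Z^14.

Boundary ∂_1: C_1 → C_0 maps an edge to its endpoints' difference, ∂[p,q] = q − p. For instance
  ∂[4,6] = [6] − [4].
The 7×21 boundary matrix has rank 6 and Smith normal form diag(1,1,1,1,1,1).

∂_2: C_2 → C_1 sends each 2-simplex [p,q,r] to [q,r] − [p,r] + [p,q]. For instance
  ∂[0,2,6] = [2,6] − [0,6] + [0,2],
  ∂[0,5,6] = [5,6] − [0,6] + [0,5].
The 21×14 boundary matrix has rank 13 and Smith normal form diag(1,1,1,1,1,1,1,1,1,1,1,1,1).

Reading off H_k = ker ∂_k / im ∂_{k+1}:

  H_0: rank C_0 − rank ∂_1 = 7 − 6 = 1, and the invariant factors of ∂_1 are all 1, so H_0 ≅ Z.
  H_1: rank ker ∂_1 − rank ∂_2 = (21 − 6) − 13 = 2, and the invariant factors of ∂_2 are all 1, so H_1 ≅ Z^2.
  H_2: rank ker ∂_2 − rank ∂_3 = (14 − 13) − 0 = 1, and there is no ∂_3, so H_2 ≅ Z.

As a check, the Euler characteristic is 7 − 21 + 14 = 0, which agrees with 1 − 2 + 1 = 0.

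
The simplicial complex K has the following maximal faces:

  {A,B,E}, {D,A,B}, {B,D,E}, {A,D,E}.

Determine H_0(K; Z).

H_0 = Z.

Order the vertices as A < B < D < E. Listing each simplex with vertices in this order, K has dimension 2 with simplices:

  0-simplices (4): A, B, D, E
  1-simplices (6): AB, AD, AE, BD, BE, DE
  2-simplices (4): ABD, ABE, ADE, BDE

Hence C_0 ≅ Z^4, C_1 ≅ Z^6, C_2 ≅ Z^4.

The boundary map ∂_1: C_1 → C_0 maps an edge to its endpoints' difference, ∂[p,q] = q − p. For instance
  ∂AD = D − A.
The 4×6 boundary matrix has rank 3 and Smith normal form diag(1,1,1).

∂_2: C_2 → C_1 acts by ∂[p,q,r] = [q,r] − [p,r] + [p,q]. For instance
  ∂BDE = DE − BE + BD,
  ∂ABD = BD − AD + AB.
As a 6×4 matrix over Z this has rank 3, with invariant factors (1,1,1).

Reading off H_k = ker ∂_k / im ∂_{k+1}:

  H_0: rank C_0 − rank ∂_1 = 4 − 3 = 1, and the invariant factors of ∂_1 are all 1, so H_0 = Z.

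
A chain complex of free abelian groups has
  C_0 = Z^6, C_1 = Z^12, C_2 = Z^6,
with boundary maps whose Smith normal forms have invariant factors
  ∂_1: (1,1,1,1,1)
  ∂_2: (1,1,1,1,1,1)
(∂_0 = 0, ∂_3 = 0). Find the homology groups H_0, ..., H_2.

H_0 = Z,  H_1 = Z,  H_2 = 0.

H_0: b_0 = 6 − 0 − 5 = 1; torsion from ∂_1 factors > 1: none. So H_0 = Z.
H_1: b_1 = 12 − 5 − 6 = 1; torsion from ∂_2 factors > 1: none. So H_1 = Z.
H_2: b_2 = 6 − 6 − 0 = 0; torsion from ∂_3 factors > 1: none. So H_2 = 0.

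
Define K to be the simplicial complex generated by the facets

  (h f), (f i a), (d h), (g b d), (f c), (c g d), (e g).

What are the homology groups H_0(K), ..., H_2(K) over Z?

H_0 ≅ Z,  H_1 ≅ Z,  H_2 = 0.

K has 9 vertices, 12 edges, 3 triangles.
rank ∂_0 = 0, rank ∂_1 = 8 ⇒ b_0 = 9 − 0 − 8 = 1; all invariant factors of ∂_1 are 1 so no torsion. So H_0 = Z.
rank ∂_1 = 8, rank ∂_2 = 3 ⇒ b_1 = 12 − 8 − 3 = 1; all invariant factors of ∂_2 are 1 so no torsion. So H_1 = Z.
rank ∂_2 = 3, rank ∂_3 = 0 ⇒ b_2 = 3 − 3 − 0 = 0. So H_2 = 0.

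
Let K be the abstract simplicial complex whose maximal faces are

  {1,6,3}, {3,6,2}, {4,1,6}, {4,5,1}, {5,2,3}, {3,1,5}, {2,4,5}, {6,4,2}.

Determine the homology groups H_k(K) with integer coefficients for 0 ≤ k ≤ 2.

H_0 = Z,  H_1 = 0,  H_2 = Z.

We work with the vertex ordering 1 < 2 < 3 < 4 < 5 < 6. The simplices of K, each written with vertices in increasing order, are:

  0-simplices (6): [1], [2], [3], [4], [5], [6]
  1-simplices (12): [1,3], [1,4], [1,5], [1,6], [2,3], [2,4], [2,5], [2,6], [3,5], [3,6], [4,5], [4,6]
  2-simplices (8): [1,3,5], [1,3,6], [1,4,5], [1,4,6], [2,3,5], [2,3,6], [2,4,5], [2,4,6]

so the chain groups are C_0 ≅ Z^6, C_1 ≅ Z^12, C_2 ≅ Z^8.

Boundary ∂_1: C_1 → C_0 sends each edge [p,q] (with p < q) to q − p.
As a 6×12 matrix over Z this has rank 5, with invariant factors (1,1,1,1,1).

∂_2: C_2 → C_1 acts by ∂[p,q,r] = [q,r] − [p,r] + [p,q]. For instance
  ∂[1,4,6] = [4,6] − [1,6] + [1,4],
  ∂[1,3,6] = [3,6] − [1,6] + [1,3].
The 12×8 boundary matrix has rank 7 and Smith normal form diag(1,1,1,1,1,1,1).

From H_k ≅ ker(∂_k) / im(∂_{k+1}) we obtain:

  H_0: rank C_0 − rank ∂_1 = 6 − 5 = 1, and the invariant factors of ∂_1 are all 1, so H_0 ≅ Z.
  H_1: rank ker ∂_1 − rank ∂_2 = (12 − 5) − 7 = 0, and the invariant factors of ∂_2 are all 1, so H_1 ≅ 0.
  H_2: rank ker ∂_2 − rank ∂_3 = (8 − 7) − 0 = 1, and there is no ∂_3, so H_2 ≅ Z.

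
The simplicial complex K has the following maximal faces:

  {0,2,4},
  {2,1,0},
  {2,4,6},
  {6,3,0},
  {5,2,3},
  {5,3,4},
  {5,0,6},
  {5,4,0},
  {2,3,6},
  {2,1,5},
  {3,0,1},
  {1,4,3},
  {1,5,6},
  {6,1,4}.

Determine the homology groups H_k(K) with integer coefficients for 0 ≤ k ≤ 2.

H_0 ≅ Z,  H_1 ≅ Z^2,  H_2 ≅ Z.

Take the total order 0 < 1 < 2 < 3 < 4 < 5 < 6 on the vertex set. Then K (dimension 2) consists of the simplices:

  0-simplices (7): [0], [1], [2], [3], [4], [5], [6]
  1-simplices (21): [0,1], [0,2], [0,3], [0,4], [0,5], [0,6], [1,2], [1,3], [1,4], [1,5], [1,6], [2,3], [2,4], [2,5], [2,6], [3,4], [3,5], [3,6], [4,5], [4,6], [5,6]
  2-simplices (14): [0,1,2], [0,1,3], [0,2,4], [0,3,6], [0,4,5], [0,5,6], [1,2,5], [1,3,4], [1,4,6], [1,5,6], [2,3,5], [2,3,6], [2,4,6], [3,4,5]

so the chain groups are C_0 ≅ Z^7, C_1 ≅ Z^21, C_2 ≅ Z^14.

The boundary map ∂_1: C_1 → C_0 is given by ∂[p,q] = [q] − [p].
The resulting 7×21 matrix has rank 6, and its Smith normal form has invariant factors (1,1,1,1,1,1).

The boundary map ∂_2: C_2 → C_1 maps a triangle to the signed sum of its edges. For instance
  ∂[3,4,5] = [4,5] − [3,5] + [3,4],
  ∂[2,3,5] = [3,5] − [2,5] + [2,3].
This gives a 21×14 integer matrix of rank 13; reducing to Smith normal form yields diagonal entries (1,1,1,1,1,1,1,1,1,1,1,1,1).

From H_k ≅ ker(∂_k) / im(∂_{k+1}) we obtain:

  H_0: rank C_0 − rank ∂_1 = 7 − 6 = 1, and the invariant factors of ∂_1 are all 1, so H_0 ≅ Z.
  H_1: rank ker ∂_1 − rank ∂_2 = (21 − 6) − 13 = 2, and the invariant factors of ∂_2 are all 1, so H_1 ≅ Z^2.
  H_2: rank ker ∂_2 − rank ∂_3 = (14 − 13) − 0 = 1, and there is no ∂_3, so H_2 ≅ Z.

As a check, the Euler characteristic is 7 − 21 + 14 = 0, which agrees with 1 − 2 + 1 = 0.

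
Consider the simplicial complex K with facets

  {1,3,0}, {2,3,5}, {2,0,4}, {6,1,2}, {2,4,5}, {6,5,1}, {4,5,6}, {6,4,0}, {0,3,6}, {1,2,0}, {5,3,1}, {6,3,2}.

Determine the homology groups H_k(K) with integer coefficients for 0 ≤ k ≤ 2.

We work with the vertex ordering 0 < 1 < 2 < 3 < 4 < 5 < 6. The simplices of K, each written with vertices in increasing order, are:

  0-simplices (7): [0], [1], [2], [3], [4], [5], [6]
  1-simplices (18): [0,1], [0,2], [0,3], [0,4], [0,6], [1,2], [1,3], [1,5], [1,6], [2,3], [2,4], [2,5], [2,6], [3,5], [3,6], [4,5], [4,6], [5,6]
  2-simplices (12): [0,1,2], [0,1,3], [0,2,4], [0,3,6], [0,4,6], [1,2,6], [1,3,5], [1,5,6], [2,3,5], [2,3,6], [2,4,5], [4,5,6]

so the chain groups are C_0 ≅ Z^7, C_1 ≅ Z^18, C_2 ≅ Z^12.

∂_1: C_1 → C_0 is given by ∂[p,q] = [q] − [p].
The 7×18 boundary matrix has rank 6 and Smith normal form diag(1,1,1,1,1,1).

The boundary map ∂_2: C_2 → C_1 sends each 2-simplex [p,q,r] to [q,r] − [p,r] + [p,q]. For instance
  ∂[1,5,6] = [5,6] − [1,6] + [1,5],
  ∂[1,3,5] = [3,5] − [1,5] + [1,3].
This gives a 18×12 integer matrix of rank 12; reducing to Smith normal form yields diagonal entries (1,1,1,1,1,1,1,1,1,1,1,2).

Computing H_k = (kernel of ∂_k) / (image of ∂_{k+1}):

  H_0: rank C_0 − rank ∂_1 = 7 − 6 = 1, and the invariant factors of ∂_1 are all 1, so H_0 = Z.
  H_1: rank ker ∂_1 − rank ∂_2 = (18 − 6) − 12 = 0, and ∂_2 has invariant factor 2 > 1, so H_1 = Z/2.
  H_2: rank ker ∂_2 − rank ∂_3 = (12 − 12) − 0 = 0, and there is no ∂_3, so H_2 = 0.

As a check, the Euler characteristic is 7 − 18 + 12 = 1, which agrees with 1 − 0 + 0 = 1.
(K is a triangulation of the real projective plane RP^2.)

H_0 = Z,  H_1 = Z/2,  H_2 = 0.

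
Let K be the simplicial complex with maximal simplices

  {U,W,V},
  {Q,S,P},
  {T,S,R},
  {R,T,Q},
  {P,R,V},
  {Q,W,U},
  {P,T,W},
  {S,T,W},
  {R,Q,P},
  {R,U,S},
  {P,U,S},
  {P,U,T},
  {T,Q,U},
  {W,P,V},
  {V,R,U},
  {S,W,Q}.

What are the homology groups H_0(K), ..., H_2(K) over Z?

We work with the vertex ordering P < Q < R < S < T < U < V < W. The simplices of K, each written with vertices in increasing order, are:

  0-simplices (8): P, Q, R, S, T, U, V, W
  1-simplices (24): PQ, PR, PS, PT, PU, PV, PW, QR, QS, QT, QU, QW, RS, RT, RU, RV, ST, SU, SW, TU, TW, UV, UW, VW
  2-simplices (16): PQR, PQS, PRV, PSU, PTU, PTW, PVW, QRT, QSW, QTU, QUW, RST, RSU, RUV, STW, UVW

so the chain groups are C_0 ≅ Z^8, C_1 ≅ Z^24, C_2 ≅ Z^16.

The boundary map ∂_1: C_1 → C_0 sends each edge [p,q] (with p < q) to q − p. For instance
  ∂PT = T − P.
The resulting 8×24 matrix has rank 7, and its Smith normal form has invariant factors (1,1,1,1,1,1,1).

∂_2: C_2 → C_1 sends each 2-simplex [p,q,r] to [q,r] − [p,r] + [p,q]. For instance
  ∂QUW = UW − QW + QU,
  ∂PTW = TW − PW + PT.
This gives a 24×16 integer matrix of rank 15; reducing to Smith normal form yields diagonal entries (1,1,1,1,1,1,1,1,1,1,1,1,1,1,1).

Reading off H_k = ker ∂_k / im ∂_{k+1}:

  H_0: rank C_0 − rank ∂_1 = 8 − 7 = 1, and the invariant factors of ∂_1 are all 1, so H_0 = Z.
  H_1: rank ker ∂_1 − rank ∂_2 = (24 − 7) − 15 = 2, and the invariant factors of ∂_2 are all 1, so H_1 = Z^2.
  H_2: rank ker ∂_2 − rank ∂_3 = (16 − 15) − 0 = 1, and there is no ∂_3, so H_2 = Z.

H_0 = Z,  H_1 = Z^2,  H_2 = Z.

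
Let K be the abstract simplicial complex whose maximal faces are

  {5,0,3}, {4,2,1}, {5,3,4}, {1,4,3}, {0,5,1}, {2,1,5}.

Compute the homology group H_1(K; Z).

Fix the vertex order 0 < 1 < 2 < 3 < 4 < 5 and write every simplex with vertices in increasing order. Then dim K = 2 and the simplices of K are:

  0-simplices (6): [0], [1], [2], [3], [4], [5]
  1-simplices (12): [0,1], [0,3], [0,5], [1,2], [1,3], [1,4], [1,5], [2,4], [2,5], [3,4], [3,5], [4,5]
  2-simplices (6): [0,1,5], [0,3,5], [1,2,4], [1,2,5], [1,3,4], [3,4,5]

giving chain groups C_0 ≅ Z^6, C_1 ≅ Z^12, C_2 ≅ Z^6.

∂_1: C_1 → C_0 is given by ∂[p,q] = [q] − [p]. For instance
  ∂[1,4] = [4] − [1].
As a 6×12 matrix over Z this has rank 5, with invariant factors (1,1,1,1,1).

Boundary ∂_2: C_2 → C_1 acts by ∂[p,q,r] = [q,r] − [p,r] + [p,q]. For instance
  ∂[3,4,5] = [4,5] − [3,5] + [3,4],
  ∂[0,1,5] = [1,5] − [0,5] + [0,1].
This gives a 12×6 integer matrix of rank 6; reducing to Smith normal form yields diagonal entries (1,1,1,1,1,1).

Reading off H_k = ker ∂_k / im ∂_{k+1}:

  H_1: rank ker ∂_1 − rank ∂_2 = (12 − 5) − 6 = 1, and the invariant factors of ∂_2 are all 1, so H_1 = Z.

H_1 = Z.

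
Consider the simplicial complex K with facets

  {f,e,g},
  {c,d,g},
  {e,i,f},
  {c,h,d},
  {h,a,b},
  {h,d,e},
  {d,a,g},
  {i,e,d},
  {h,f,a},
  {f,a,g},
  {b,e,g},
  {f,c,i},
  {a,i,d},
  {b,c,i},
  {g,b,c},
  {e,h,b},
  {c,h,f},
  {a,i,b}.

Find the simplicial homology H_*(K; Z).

H_0 ≅ Z,  H_1 ≅ Z^2,  H_2 ≅ Z.

Take the total order a < b < c < d < e < f < g < h < i on the vertex set. Then K (dimension 2) consists of the simplices:

  0-simplices (9): a, b, c, d, e, f, g, h, i
  1-simplices (27): ab, ad, af, ag, ah, ai, bc, be, bg, bh, bi, cd, cf, cg, ch, ci, de, dg, dh, di, ef, eg, eh, ei, fg, fh, fi
  2-simplices (18): abh, abi, adg, adi, afg, afh, bcg, bci, beg, beh, cdg, cdh, cfh, cfi, deh, dei, efg, efi

Hence C_0 ≅ Z^9, C_1 ≅ Z^27, C_2 ≅ Z^18.

The boundary map ∂_1: C_1 → C_0 sends each edge [p,q] (with p < q) to q − p.
The 9×27 boundary matrix has rank 8 and Smith normal form diag(1,1,1,1,1,1,1,1).

Boundary ∂_2: C_2 → C_1 sends each 2-simplex [p,q,r] to [q,r] − [p,r] + [p,q]. For instance
  ∂cfh = fh − ch + cf,
  ∂beh = eh − bh + be.
This gives a 27×18 integer matrix of rank 17; reducing to Smith normal form yields diagonal entries (1,1,1,1,1,1,1,1,1,1,1,1,1,1,1,1,1).

Now H_k = ker ∂_k / im ∂_{k+1}, so:

  H_0: rank C_0 − rank ∂_1 = 9 − 8 = 1, and the invariant factors of ∂_1 are all 1, so H_0 = Z.
  H_1: rank ker ∂_1 − rank ∂_2 = (27 − 8) − 17 = 2, and the invariant factors of ∂_2 are all 1, so H_1 = Z^2.
  H_2: rank ker ∂_2 − rank ∂_3 = (18 − 17) − 0 = 1, and there is no ∂_3, so H_2 = Z.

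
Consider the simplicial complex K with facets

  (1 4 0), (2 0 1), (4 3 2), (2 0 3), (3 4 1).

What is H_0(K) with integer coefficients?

H_0 = Z.

We work with the vertex ordering 0 < 1 < 2 < 3 < 4. The simplices of K, each written with vertices in increasing order, are:

  0-simplices (5): [0], [1], [2], [3], [4]
  1-simplices (10): [0,1], [0,2], [0,3], [0,4], [1,2], [1,3], [1,4], [2,3], [2,4], [3,4]
  2-simplices (5): [0,1,2], [0,1,4], [0,2,3], [1,3,4], [2,3,4]

Hence C_0 ≅ Z^5, C_1 ≅ Z^10, C_2 ≅ Z^5.

∂_1: C_1 → C_0 is given by ∂[p,q] = [q] − [p]. For instance
  ∂[3,4] = [4] − [3].
The resulting 5×10 matrix has rank 4, and its Smith normal form has invariant factors (1,1,1,1).

Boundary ∂_2: C_2 → C_1 sends each 2-simplex [p,q,r] to [q,r] − [p,r] + [p,q]. For instance
  ∂[0,1,2] = [1,2] − [0,2] + [0,1],
  ∂[0,2,3] = [2,3] − [0,3] + [0,2].
This gives a 10×5 integer matrix of rank 5; reducing to Smith normal form yields diagonal entries (1,1,1,1,1).

Reading off H_k = ker ∂_k / im ∂_{k+1}:

  H_0: rank C_0 − rank ∂_1 = 5 − 4 = 1, and the invariant factors of ∂_1 are all 1, so H_0 ≅ Z.

(K is a triangulation of the Möbius band.)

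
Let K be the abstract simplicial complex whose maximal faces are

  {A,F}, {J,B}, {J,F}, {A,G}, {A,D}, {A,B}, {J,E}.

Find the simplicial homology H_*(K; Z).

Fix the vertex order A < B < D < E < F < G < J and write every simplex with vertices in increasing order. Then dim K = 1 and the simplices of K are:

  0-simplices (7): A, B, D, E, F, G, J
  1-simplices (7): AB, AD, AF, AG, BJ, EJ, FJ

Hence C_0 ≅ Z^7, C_1 ≅ Z^7.

∂_1: C_1 → C_0 is given by ∂[p,q] = [q] − [p]. For instance
  ∂BJ = J − B.
This gives a 7×7 integer matrix of rank 6; reducing to Smith normal form yields diagonal entries (1,1,1,1,1,1).

From H_k ≅ ker(∂_k) / im(∂_{k+1}) we obtain:

  H_0: rank C_0 − rank ∂_1 = 7 − 6 = 1, and the invariant factors of ∂_1 are all 1, so H_0 = Z.
  H_1: rank ker ∂_1 − rank ∂_2 = (7 − 6) − 0 = 1, and there is no ∂_2, so H_1 = Z.

As a check, the Euler characteristic is 7 − 7 = 0, which agrees with 1 − 1 = 0.

H_0 = Z,  H_1 = Z.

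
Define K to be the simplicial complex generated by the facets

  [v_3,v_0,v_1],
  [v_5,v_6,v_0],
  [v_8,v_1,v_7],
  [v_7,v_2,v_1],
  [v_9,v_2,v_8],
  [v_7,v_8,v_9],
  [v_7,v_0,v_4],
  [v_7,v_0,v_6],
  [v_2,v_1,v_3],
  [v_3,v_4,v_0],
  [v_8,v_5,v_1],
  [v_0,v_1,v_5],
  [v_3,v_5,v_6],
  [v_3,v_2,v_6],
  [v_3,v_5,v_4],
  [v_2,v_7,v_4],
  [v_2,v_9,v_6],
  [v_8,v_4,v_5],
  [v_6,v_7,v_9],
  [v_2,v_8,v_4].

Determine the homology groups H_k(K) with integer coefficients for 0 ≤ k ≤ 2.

H_0 ≅ Z,  H_1 ≅ Z ⊕ Z/2,  H_2 = 0.

Take the total order v_0 < v_1 < v_2 < v_3 < v_4 < v_5 < v_6 < v_7 < v_8 < v_9 on the vertex set. Then K (dimension 2) consists of the simplices:

  0-simplices (10): [v_0], [v_1], [v_2], [v_3], [v_4], [v_5], [v_6], [v_7], [v_8], [v_9]
  1-simplices (30): (30 of them)
  2-simplices (20): (20 of them)

giving chain groups C_0 ≅ Z^10, C_1 ≅ Z^30, C_2 ≅ Z^20.

Boundary ∂_1: C_1 → C_0 sends each edge [p,q] (with p < q) to q − p. For instance
  ∂[v_2,v_8] = [v_8] − [v_2].
The resulting 10×30 matrix has rank 9, and its Smith normal form has invariant factors (1,1,1,1,1,1,1,1,1).

∂_2: C_2 → C_1 maps a triangle to the signed sum of its edges. For instance
  ∂[v_3,v_4,v_5] = [v_4,v_5] − [v_3,v_5] + [v_3,v_4],
  ∂[v_4,v_5,v_8] = [v_5,v_8] − [v_4,v_8] + [v_4,v_5].
As a 30×20 matrix over Z this has rank 20, with invariant factors (1,1,1,1,1,1,1,1,1,1,1,1,1,1,1,1,1,1,1,2).

Reading off H_k = ker ∂_k / im ∂_{k+1}:

  H_0: rank C_0 − rank ∂_1 = 10 − 9 = 1, and the invariant factors of ∂_1 are all 1, so H_0 = Z.
  H_1: rank ker ∂_1 − rank ∂_2 = (30 − 9) − 20 = 1, and ∂_2 has invariant factor 2 > 1, so H_1 = Z ⊕ Z/2.
  H_2: rank ker ∂_2 − rank ∂_3 = (20 − 20) − 0 = 0, and there is no ∂_3, so H_2 = 0.

As a check, the Euler characteristic is 10 − 30 + 20 = 0, which agrees with 1 − 1 + 0 = 0.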